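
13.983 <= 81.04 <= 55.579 False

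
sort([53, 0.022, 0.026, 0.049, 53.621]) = [0.022, 0.026, 0.049, 53, 53.621]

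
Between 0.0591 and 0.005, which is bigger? 0.0591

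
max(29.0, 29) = 29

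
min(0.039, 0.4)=0.039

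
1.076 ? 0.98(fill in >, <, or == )>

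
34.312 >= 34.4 False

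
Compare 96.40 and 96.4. They are equal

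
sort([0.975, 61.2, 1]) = [0.975, 1, 61.2]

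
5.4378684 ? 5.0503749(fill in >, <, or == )>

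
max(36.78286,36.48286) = 36.78286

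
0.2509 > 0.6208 False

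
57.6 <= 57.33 False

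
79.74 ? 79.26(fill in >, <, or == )>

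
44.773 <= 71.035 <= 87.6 True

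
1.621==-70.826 False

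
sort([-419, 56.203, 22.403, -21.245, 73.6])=[-419, -21.245, 22.403, 56.203, 73.6]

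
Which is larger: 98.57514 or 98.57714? 98.57714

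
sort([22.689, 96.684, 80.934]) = [22.689, 80.934, 96.684]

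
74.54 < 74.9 True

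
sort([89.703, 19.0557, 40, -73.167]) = [-73.167, 19.0557, 40, 89.703]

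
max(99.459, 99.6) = 99.6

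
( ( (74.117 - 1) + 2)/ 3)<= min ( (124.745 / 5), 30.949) False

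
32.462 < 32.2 False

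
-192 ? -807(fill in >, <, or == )>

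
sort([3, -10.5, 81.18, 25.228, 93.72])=[-10.5, 3, 25.228, 81.18, 93.72]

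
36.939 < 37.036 True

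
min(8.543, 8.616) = 8.543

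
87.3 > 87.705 False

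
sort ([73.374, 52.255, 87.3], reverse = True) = [87.3, 73.374, 52.255]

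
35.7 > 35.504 True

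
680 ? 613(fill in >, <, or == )>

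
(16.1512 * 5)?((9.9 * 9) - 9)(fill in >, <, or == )>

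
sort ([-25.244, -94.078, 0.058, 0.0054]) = [-94.078, -25.244, 0.0054, 0.058]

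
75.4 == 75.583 False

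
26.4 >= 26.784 False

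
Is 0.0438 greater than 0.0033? Yes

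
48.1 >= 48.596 False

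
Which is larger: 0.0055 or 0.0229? 0.0229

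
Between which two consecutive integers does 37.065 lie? 37 and 38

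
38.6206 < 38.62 False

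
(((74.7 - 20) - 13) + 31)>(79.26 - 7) True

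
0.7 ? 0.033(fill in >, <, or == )>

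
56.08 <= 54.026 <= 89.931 False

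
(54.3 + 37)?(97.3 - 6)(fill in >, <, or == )==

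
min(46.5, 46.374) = 46.374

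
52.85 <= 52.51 False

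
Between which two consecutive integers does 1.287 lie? 1 and 2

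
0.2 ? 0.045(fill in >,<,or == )>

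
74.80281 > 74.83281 False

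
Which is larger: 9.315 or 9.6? 9.6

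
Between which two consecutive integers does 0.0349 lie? 0 and 1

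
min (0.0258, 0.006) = 0.006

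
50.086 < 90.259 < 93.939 True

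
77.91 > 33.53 True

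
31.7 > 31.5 True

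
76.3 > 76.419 False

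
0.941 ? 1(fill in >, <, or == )<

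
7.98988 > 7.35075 True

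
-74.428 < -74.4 True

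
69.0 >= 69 True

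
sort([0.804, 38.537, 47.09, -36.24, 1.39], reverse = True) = [47.09, 38.537, 1.39, 0.804, -36.24]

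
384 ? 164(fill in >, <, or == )>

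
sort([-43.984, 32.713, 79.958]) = [-43.984, 32.713, 79.958]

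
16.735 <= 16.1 False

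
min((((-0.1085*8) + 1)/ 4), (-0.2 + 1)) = 0.033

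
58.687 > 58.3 True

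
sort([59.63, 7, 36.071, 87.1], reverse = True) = [87.1, 59.63, 36.071, 7]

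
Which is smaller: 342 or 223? 223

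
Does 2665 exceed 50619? No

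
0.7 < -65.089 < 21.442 False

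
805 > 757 True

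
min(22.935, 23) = 22.935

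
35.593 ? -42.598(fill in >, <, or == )>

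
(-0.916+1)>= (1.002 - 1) True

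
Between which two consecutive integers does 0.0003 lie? 0 and 1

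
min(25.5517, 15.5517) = 15.5517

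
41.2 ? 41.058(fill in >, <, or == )>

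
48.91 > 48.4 True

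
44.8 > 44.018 True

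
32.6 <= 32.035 False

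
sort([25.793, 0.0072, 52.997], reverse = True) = [52.997, 25.793, 0.0072]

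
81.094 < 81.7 True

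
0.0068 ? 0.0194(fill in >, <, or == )<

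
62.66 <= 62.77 True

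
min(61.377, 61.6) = 61.377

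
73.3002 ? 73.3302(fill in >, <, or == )<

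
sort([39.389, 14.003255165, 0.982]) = [0.982, 14.003255165, 39.389]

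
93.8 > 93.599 True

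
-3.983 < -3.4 True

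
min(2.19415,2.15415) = 2.15415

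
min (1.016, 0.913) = 0.913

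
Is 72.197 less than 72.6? Yes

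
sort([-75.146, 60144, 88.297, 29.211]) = [-75.146, 29.211, 88.297, 60144]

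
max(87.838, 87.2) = 87.838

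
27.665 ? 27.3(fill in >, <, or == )>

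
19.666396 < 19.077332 False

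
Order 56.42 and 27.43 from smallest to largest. 27.43, 56.42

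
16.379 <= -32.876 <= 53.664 False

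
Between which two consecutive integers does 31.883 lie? 31 and 32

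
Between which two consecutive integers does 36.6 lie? 36 and 37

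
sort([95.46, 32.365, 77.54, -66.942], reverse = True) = [95.46, 77.54, 32.365, -66.942]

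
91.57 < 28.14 False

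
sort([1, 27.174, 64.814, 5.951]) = [1, 5.951, 27.174, 64.814]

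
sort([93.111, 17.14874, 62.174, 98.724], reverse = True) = [98.724, 93.111, 62.174, 17.14874]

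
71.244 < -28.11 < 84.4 False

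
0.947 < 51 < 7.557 False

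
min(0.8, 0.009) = 0.009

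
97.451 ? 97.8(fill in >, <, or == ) <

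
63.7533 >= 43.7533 True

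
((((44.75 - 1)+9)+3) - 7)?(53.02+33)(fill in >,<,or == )<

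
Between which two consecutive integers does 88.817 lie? 88 and 89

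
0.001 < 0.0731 True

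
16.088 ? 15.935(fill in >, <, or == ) >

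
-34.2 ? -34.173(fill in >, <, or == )<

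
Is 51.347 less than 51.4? Yes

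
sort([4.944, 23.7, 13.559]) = [4.944, 13.559, 23.7]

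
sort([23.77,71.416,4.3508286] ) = [4.3508286,23.77,71.416]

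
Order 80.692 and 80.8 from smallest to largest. 80.692, 80.8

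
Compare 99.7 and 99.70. They are equal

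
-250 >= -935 True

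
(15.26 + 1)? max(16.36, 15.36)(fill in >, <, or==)<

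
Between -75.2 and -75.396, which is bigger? -75.2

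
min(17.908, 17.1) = 17.1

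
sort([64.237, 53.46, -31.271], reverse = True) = [64.237, 53.46, -31.271]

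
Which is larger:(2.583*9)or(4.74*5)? (4.74*5)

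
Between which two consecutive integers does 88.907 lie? 88 and 89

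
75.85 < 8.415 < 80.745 False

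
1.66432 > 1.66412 True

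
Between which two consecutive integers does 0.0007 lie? 0 and 1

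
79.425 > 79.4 True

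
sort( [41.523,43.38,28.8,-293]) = [-293,28.8,41.523,43.38]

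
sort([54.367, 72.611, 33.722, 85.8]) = [33.722, 54.367, 72.611, 85.8]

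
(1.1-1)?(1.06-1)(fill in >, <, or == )>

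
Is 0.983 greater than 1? No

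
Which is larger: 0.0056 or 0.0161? 0.0161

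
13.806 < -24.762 False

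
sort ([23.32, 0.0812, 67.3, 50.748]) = [0.0812, 23.32, 50.748, 67.3]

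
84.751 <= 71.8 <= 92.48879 False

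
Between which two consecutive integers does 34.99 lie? 34 and 35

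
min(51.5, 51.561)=51.5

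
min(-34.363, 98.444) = -34.363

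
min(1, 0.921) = 0.921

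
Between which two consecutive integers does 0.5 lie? 0 and 1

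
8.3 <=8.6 True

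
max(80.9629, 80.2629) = 80.9629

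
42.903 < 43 True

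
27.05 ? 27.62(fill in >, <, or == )<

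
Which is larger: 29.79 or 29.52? 29.79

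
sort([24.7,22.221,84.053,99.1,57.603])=[22.221,24.7,57.603,84.053,99.1]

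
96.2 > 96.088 True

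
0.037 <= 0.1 True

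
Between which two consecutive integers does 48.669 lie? 48 and 49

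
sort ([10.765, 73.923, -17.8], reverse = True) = [73.923, 10.765, -17.8]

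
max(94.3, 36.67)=94.3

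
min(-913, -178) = -913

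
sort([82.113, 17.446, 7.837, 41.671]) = [7.837, 17.446, 41.671, 82.113]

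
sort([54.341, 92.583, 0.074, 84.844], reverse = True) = [92.583, 84.844, 54.341, 0.074]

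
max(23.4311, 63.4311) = 63.4311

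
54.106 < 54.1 False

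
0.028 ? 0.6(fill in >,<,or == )<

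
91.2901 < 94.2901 True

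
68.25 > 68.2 True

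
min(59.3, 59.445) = 59.3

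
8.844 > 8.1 True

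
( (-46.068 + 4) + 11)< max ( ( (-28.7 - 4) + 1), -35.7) False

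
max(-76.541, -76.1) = -76.1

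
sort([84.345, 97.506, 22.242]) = [22.242, 84.345, 97.506]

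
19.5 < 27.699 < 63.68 True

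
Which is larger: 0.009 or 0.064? 0.064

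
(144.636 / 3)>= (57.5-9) False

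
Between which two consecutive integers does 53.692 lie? 53 and 54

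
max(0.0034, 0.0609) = 0.0609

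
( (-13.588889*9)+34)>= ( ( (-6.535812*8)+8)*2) True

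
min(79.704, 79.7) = 79.7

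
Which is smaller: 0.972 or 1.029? 0.972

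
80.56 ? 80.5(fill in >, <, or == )>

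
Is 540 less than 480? No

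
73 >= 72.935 True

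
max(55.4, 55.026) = 55.4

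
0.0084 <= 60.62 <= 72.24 True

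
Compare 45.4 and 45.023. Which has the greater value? 45.4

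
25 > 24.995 True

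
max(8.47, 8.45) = 8.47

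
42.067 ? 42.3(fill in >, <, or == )<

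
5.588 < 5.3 False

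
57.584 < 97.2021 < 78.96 False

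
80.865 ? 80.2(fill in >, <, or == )>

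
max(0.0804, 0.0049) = 0.0804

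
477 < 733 True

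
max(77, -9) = 77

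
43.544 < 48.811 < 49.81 True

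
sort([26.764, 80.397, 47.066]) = [26.764, 47.066, 80.397]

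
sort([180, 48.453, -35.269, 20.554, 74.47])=[-35.269, 20.554, 48.453, 74.47, 180]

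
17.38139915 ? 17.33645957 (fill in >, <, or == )>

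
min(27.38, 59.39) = 27.38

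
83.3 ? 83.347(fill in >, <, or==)<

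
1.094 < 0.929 False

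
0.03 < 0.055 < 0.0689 True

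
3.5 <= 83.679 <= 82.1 False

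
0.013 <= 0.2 True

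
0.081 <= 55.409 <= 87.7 True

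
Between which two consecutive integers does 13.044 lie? 13 and 14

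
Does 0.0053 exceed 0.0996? No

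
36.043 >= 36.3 False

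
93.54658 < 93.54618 False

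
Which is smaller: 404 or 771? 404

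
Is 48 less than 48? No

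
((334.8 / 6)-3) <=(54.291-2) False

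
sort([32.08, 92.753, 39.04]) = [32.08, 39.04, 92.753]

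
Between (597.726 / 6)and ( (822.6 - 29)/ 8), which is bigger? (597.726 / 6)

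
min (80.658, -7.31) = -7.31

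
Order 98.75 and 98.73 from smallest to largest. 98.73, 98.75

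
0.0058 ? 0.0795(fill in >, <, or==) <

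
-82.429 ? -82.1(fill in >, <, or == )<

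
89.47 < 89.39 False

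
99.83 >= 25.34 True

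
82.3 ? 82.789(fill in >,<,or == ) <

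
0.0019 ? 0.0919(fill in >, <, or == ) <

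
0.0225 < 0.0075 False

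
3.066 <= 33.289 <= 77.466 True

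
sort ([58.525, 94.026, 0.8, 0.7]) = [0.7, 0.8, 58.525, 94.026]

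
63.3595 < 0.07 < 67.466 False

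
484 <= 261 False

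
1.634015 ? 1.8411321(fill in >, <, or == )<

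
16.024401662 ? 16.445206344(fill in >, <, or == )<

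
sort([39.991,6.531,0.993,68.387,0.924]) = [0.924,0.993,6.531,39.991,68.387]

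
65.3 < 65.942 True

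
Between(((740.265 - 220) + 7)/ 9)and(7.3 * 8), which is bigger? (((740.265 - 220) + 7)/ 9)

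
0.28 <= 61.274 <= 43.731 False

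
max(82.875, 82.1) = 82.875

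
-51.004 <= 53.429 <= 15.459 False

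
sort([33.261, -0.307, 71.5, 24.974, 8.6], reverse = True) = [71.5, 33.261, 24.974, 8.6, -0.307]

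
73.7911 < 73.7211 False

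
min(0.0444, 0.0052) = 0.0052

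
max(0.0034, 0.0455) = 0.0455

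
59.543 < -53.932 False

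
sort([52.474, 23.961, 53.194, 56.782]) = [23.961, 52.474, 53.194, 56.782]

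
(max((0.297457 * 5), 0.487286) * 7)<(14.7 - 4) True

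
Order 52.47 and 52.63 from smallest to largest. 52.47, 52.63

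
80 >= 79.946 True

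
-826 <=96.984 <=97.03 True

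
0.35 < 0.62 True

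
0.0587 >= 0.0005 True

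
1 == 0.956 False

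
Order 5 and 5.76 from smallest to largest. 5, 5.76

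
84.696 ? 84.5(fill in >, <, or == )>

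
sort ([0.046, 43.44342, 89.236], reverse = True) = [89.236, 43.44342, 0.046]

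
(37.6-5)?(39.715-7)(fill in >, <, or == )<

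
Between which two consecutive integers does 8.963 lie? 8 and 9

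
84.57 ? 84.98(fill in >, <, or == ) <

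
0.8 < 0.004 False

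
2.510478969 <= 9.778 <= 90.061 True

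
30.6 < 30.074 False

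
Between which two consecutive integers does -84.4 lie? -85 and -84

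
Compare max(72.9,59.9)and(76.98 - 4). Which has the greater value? (76.98 - 4)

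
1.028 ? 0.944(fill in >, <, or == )>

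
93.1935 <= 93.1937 True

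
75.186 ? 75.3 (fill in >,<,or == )<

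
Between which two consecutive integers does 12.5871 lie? 12 and 13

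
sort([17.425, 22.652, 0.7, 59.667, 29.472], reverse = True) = [59.667, 29.472, 22.652, 17.425, 0.7]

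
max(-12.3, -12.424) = -12.3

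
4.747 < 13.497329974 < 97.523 True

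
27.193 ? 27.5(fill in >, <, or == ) <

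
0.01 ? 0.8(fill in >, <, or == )<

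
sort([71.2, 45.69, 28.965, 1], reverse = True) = [71.2, 45.69, 28.965, 1]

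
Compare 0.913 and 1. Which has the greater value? 1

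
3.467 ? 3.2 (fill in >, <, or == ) >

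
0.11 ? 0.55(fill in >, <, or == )<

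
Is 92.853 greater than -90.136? Yes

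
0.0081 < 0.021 True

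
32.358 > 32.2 True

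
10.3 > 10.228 True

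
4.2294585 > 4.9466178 False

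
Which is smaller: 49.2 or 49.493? 49.2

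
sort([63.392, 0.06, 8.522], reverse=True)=[63.392, 8.522, 0.06]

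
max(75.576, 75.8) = 75.8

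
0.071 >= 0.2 False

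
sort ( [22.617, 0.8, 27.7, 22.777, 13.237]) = [0.8, 13.237, 22.617, 22.777, 27.7]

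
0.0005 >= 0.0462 False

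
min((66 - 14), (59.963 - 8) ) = 51.963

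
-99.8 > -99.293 False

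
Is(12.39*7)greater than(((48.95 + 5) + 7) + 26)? No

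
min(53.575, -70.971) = -70.971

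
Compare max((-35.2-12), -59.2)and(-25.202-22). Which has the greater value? max((-35.2-12), -59.2)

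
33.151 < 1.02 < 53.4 False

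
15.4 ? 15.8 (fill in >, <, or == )<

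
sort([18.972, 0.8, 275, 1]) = [0.8, 1, 18.972, 275]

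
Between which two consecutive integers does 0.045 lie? 0 and 1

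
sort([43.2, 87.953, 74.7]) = [43.2, 74.7, 87.953]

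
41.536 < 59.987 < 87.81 True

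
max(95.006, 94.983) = 95.006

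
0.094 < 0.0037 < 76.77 False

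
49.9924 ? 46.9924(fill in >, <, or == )>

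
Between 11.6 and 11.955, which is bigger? 11.955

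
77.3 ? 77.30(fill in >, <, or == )==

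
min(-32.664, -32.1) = -32.664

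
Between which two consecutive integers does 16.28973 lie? 16 and 17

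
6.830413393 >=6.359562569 True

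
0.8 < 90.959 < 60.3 False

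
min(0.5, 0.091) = 0.091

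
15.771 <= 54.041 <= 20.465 False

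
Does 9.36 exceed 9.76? No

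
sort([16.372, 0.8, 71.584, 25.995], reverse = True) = [71.584, 25.995, 16.372, 0.8]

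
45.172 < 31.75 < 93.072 False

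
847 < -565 False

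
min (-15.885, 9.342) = -15.885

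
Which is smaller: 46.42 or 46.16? 46.16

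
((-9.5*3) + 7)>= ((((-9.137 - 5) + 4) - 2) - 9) False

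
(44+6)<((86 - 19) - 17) False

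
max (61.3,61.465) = 61.465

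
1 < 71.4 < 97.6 True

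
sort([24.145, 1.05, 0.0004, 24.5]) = [0.0004, 1.05, 24.145, 24.5]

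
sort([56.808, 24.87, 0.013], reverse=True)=[56.808, 24.87, 0.013]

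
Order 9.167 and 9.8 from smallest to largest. 9.167,9.8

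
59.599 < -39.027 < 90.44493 False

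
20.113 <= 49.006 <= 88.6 True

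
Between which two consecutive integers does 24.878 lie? 24 and 25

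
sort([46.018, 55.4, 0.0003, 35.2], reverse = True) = [55.4, 46.018, 35.2, 0.0003]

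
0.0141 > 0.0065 True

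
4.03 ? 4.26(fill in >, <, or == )<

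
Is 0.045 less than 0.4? Yes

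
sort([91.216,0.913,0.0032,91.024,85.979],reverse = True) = [91.216,91.024,85.979,0.913,0.0032]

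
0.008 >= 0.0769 False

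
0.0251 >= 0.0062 True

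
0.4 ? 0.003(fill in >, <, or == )>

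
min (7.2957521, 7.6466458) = 7.2957521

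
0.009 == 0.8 False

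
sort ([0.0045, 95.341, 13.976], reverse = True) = [95.341, 13.976, 0.0045]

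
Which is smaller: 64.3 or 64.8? 64.3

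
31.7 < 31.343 False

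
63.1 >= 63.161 False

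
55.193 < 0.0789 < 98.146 False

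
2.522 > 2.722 False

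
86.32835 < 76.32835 False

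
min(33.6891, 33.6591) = 33.6591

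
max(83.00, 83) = 83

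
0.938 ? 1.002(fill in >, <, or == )<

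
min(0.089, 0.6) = 0.089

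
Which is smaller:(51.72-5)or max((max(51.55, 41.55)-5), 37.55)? max((max(51.55, 41.55)-5), 37.55)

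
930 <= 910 False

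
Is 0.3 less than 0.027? No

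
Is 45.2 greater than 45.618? No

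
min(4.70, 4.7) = 4.70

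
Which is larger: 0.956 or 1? 1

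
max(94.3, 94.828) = 94.828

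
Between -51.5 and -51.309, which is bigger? -51.309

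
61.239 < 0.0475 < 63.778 False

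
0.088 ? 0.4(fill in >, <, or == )<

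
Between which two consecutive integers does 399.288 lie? 399 and 400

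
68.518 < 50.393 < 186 False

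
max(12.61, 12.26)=12.61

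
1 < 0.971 False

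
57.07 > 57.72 False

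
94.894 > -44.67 True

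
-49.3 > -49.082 False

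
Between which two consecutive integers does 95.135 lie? 95 and 96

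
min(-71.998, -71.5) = -71.998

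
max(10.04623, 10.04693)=10.04693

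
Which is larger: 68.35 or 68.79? 68.79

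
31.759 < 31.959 True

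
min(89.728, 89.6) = 89.6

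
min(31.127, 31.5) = 31.127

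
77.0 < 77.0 False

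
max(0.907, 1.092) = 1.092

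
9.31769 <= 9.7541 True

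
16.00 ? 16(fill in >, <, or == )==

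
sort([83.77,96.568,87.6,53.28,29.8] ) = [29.8,53.28,83.77,87.6,96.568]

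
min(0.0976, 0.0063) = 0.0063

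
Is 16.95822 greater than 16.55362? Yes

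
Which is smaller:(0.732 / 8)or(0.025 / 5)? (0.025 / 5)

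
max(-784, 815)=815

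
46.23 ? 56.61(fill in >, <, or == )<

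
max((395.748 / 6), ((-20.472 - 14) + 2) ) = 65.958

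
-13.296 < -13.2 True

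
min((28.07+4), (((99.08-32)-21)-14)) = 32.07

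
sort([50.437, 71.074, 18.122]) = [18.122, 50.437, 71.074]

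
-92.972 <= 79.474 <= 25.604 False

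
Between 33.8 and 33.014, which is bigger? 33.8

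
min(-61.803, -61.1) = -61.803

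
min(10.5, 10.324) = 10.324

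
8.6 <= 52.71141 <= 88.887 True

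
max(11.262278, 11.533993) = 11.533993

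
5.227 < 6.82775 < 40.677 True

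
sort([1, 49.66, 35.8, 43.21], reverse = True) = [49.66, 43.21, 35.8, 1]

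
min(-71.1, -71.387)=-71.387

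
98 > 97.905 True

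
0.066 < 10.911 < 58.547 True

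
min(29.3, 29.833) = 29.3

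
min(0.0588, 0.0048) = 0.0048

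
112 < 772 True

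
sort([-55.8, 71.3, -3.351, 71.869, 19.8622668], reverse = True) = [71.869, 71.3, 19.8622668, -3.351, -55.8]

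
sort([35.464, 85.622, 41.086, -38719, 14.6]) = [-38719, 14.6, 35.464, 41.086, 85.622]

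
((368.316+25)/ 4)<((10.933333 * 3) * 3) True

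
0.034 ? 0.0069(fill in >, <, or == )>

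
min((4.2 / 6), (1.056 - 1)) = 0.056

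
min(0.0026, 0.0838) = 0.0026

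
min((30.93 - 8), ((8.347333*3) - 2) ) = 22.93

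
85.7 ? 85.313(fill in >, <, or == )>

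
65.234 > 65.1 True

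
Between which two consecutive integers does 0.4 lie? 0 and 1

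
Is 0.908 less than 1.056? Yes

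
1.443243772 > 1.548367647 False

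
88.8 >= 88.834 False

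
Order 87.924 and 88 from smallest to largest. 87.924, 88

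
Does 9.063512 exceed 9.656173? No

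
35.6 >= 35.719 False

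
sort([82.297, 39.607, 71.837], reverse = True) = [82.297, 71.837, 39.607]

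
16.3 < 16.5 True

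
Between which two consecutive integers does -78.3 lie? -79 and -78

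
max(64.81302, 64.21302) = 64.81302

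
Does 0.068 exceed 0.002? Yes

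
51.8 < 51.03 False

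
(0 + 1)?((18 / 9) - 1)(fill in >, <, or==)==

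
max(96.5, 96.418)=96.5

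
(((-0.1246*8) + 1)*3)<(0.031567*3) True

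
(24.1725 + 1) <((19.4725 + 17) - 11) True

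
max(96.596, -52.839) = 96.596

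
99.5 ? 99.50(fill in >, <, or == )==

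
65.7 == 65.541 False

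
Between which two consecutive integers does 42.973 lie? 42 and 43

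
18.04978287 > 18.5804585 False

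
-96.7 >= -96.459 False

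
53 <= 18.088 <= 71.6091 False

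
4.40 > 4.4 False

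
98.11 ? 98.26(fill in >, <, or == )<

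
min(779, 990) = 779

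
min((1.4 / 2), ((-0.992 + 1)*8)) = 0.064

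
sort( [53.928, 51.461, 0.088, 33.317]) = [0.088, 33.317, 51.461, 53.928]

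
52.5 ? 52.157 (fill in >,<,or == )>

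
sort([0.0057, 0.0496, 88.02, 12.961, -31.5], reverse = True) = [88.02, 12.961, 0.0496, 0.0057, -31.5]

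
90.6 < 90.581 False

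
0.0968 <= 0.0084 False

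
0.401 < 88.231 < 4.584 False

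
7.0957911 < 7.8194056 True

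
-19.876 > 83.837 False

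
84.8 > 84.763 True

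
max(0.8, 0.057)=0.8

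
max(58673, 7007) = 58673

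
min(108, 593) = 108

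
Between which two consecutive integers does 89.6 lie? 89 and 90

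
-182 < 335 True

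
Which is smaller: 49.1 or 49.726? 49.1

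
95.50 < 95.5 False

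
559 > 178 True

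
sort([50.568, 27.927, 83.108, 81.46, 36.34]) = [27.927, 36.34, 50.568, 81.46, 83.108]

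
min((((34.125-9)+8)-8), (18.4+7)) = 25.125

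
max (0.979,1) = 1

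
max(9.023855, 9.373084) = 9.373084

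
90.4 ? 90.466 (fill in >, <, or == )<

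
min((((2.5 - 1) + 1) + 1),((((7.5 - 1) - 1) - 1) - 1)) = 3.5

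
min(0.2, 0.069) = 0.069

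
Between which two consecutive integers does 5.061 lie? 5 and 6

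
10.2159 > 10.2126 True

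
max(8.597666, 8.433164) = 8.597666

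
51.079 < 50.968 False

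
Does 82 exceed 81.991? Yes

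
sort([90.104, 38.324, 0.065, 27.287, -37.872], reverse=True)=[90.104, 38.324, 27.287, 0.065, -37.872]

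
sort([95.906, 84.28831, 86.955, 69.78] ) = [69.78, 84.28831, 86.955, 95.906]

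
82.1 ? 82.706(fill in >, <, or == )<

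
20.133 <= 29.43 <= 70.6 True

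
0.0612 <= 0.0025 False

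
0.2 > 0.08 True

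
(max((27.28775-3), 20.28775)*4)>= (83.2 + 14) False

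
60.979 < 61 True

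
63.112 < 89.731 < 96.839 True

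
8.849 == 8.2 False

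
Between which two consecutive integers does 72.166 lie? 72 and 73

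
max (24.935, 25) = 25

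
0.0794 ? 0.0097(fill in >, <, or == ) >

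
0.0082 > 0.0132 False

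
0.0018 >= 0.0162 False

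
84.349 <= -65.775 False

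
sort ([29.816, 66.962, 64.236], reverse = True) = [66.962, 64.236, 29.816]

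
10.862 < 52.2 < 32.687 False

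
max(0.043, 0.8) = 0.8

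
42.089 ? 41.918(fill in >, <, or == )>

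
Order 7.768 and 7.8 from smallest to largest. 7.768, 7.8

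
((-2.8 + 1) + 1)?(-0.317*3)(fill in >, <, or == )>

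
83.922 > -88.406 True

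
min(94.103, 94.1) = 94.1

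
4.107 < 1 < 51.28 False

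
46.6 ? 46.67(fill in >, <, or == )<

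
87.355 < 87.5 True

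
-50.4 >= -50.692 True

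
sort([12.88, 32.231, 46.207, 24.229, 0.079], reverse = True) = [46.207, 32.231, 24.229, 12.88, 0.079]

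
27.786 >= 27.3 True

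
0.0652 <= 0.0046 False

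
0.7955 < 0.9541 True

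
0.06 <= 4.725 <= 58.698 True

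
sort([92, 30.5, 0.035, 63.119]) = [0.035, 30.5, 63.119, 92]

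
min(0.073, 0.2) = 0.073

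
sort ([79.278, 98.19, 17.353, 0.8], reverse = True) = [98.19, 79.278, 17.353, 0.8]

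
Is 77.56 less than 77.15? No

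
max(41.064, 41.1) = 41.1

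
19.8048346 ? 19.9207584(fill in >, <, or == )<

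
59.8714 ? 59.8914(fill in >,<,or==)<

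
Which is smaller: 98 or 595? 98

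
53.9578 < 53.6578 False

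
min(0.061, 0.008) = 0.008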